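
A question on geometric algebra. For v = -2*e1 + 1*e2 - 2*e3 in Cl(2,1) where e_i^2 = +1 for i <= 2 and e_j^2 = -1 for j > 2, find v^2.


v^2 = sum of c_i^2 * e_i^2
Positive signature terms (e_i^2 = +1): (-2)^2 + 1^2 = 5
Negative signature terms (e_j^2 = -1): (-2)^2 = 4
v^2 = 5 - 4 = 1


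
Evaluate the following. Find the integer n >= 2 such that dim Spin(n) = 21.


dim Spin(n) = dim so(n) = n(n-1)/2.
Solve n(n-1)/2 = 21, i.e. n^2 - n - 42 = 0.
Discriminant = 1 + 8*21 = 169
n = (1 + sqrt(169))/2 = (1 + 13)/2 = 7


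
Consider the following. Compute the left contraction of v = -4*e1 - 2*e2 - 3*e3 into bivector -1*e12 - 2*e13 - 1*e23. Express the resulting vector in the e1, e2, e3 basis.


Left contraction v _| B = <vB>_1 (grade-1 part of the geometric product vB).
Using e1_|e12 = e2, e2_|e12 = -e1, e1_|e13 = e3, e3_|e13 = -e1, e2_|e23 = e3, e3_|e23 = -e2:
e1 coeff: -v2*b12 - v3*b13 = -(-2)*(-1) - (-3)*(-2) = -8
e2 coeff: v1*b12 - v3*b23 = (-4)*(-1) - (-3)*(-1) = 1
e3 coeff: v1*b13 + v2*b23 = (-4)*(-2) + (-2)*(-1) = 10
v _| B = -8*e1 + 1*e2 + 10*e3


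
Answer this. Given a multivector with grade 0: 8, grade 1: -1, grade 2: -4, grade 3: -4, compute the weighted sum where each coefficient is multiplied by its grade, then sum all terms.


Grade-weighted sum = sum of grade_k * coefficient_k
0*8 = 0
1*(-1) = -1
2*(-4) = -8
3*(-4) = -12
Total = 0 + (-1) + (-8) + (-12) = -21


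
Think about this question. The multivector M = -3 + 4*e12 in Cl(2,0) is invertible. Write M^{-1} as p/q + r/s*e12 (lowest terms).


M = -3 + 4*e12, where e12^2 = -1.
Since M commutes with its reverse ~M = a - b*e12, M * ~M = a^2 - b^2*e12^2 = a^2 + b^2.
So M^{-1} = ~M / (a^2 + b^2) = (a - b*e12)/(a^2 + b^2).
a^2 + b^2 = 9 + 16 = 25
Scalar part = -3/25 = -3/25
Bivector coeff = -4/25 = -4/25
M^{-1} = -3/25 - 4/25*e12


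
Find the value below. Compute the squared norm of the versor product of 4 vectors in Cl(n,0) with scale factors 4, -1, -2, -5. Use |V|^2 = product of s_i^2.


Each vector v_i has |v_i|^2 = s_i^2
Squared scales: 4^2 = 16, (-1)^2 = 1, (-2)^2 = 4, (-5)^2 = 25
|V|^2 = 16 * 1 * 4 * 25
= 1600


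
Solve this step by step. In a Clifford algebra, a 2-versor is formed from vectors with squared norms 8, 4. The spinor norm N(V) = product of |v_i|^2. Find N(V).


Spinor norm N(V) = |v1|^2 * |v2|^2 * ... * |v2|^2
= 8 * 4
Running product: 8, 32
N(V) = 32


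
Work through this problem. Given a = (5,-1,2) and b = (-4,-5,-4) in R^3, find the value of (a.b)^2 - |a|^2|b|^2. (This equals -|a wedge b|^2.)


a . b = 5*(-4) + (-1)*(-5) + 2*(-4)
= -20 + 5 + (-8) = -23
|a|^2 = 5^2 + (-1)^2 + 2^2 = 30
|b|^2 = (-4)^2 + (-5)^2 + (-4)^2 = 57
(a.b)^2 = (-23)^2 = 529
|a|^2 * |b|^2 = 30 * 57 = 1710
Result = 529 - 1710 = -1181


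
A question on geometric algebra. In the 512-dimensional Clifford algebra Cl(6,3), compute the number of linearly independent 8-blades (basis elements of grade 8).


Number of grade-k basis blades in Cl(p,q) with n = p + q is C(n, k).
n = 6 + 3 = 9
C(9, 8) = 9! / (8! * 1!)
= 362880 / (40320 * 1)
= 9


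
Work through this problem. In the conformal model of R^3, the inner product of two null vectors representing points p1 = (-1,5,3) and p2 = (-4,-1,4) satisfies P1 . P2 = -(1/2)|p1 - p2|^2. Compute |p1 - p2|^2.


p1 - p2 = (3, 6, -1)
|p1 - p2|^2 = 3^2 + 6^2 + (-1)^2
= 9 + 36 + 1
= 46


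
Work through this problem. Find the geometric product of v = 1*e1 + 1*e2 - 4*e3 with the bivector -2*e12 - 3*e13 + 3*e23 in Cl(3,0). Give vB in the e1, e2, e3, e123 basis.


vB has grade-1 (vector) and grade-3 (trivector) parts: vB = (v _| B) + (v ^ B).
Vector part <vB>_1:
  e1: -v2*b12 - v3*b13 = -(1)*(-2) - (-4)*(-3) = -10
  e2: v1*b12 - v3*b23 = (1)*(-2) - (-4)*(3) = 10
  e3: v1*b13 + v2*b23 = (1)*(-3) + (1)*(3) = 0
Trivector part <vB>_3:
  e123: v1*b23 - v2*b13 + v3*b12 = (1)*(3) - (1)*(-3) + (-4)*(-2) = 14
vB = -10*e1 + 10*e2 + 0*e3 + 14*e123


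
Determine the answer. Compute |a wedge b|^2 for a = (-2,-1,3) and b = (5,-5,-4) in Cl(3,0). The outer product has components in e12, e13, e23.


a wedge b = (a1*b2 - a2*b1)*e12 + (a1*b3 - a3*b1)*e13 + (a2*b3 - a3*b2)*e23
e12 coeff: (-2)*(-5) - (-1)*5 = 10 - (-5) = 15
e13 coeff: (-2)*(-4) - 3*5 = 8 - 15 = -7
e23 coeff: (-1)*(-4) - 3*(-5) = 4 - (-15) = 19
|a wedge b|^2 = 15^2 + (-7)^2 + 19^2
= 225 + 49 + 361
= 635


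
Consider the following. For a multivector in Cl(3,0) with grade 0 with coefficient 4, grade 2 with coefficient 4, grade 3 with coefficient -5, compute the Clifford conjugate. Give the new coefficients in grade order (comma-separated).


Clifford conjugate sign for grade k: (-1)^(k(k+1)/2)
Grade 0: (-1)^(0*1/2) = (-1)^0 = 1, coeff 4 -> 4
Grade 2: (-1)^(2*3/2) = (-1)^3 = -1, coeff 4 -> -4
Grade 3: (-1)^(3*4/2) = (-1)^6 = 1, coeff -5 -> -5
Conjugated coefficients: 4, -4, -5


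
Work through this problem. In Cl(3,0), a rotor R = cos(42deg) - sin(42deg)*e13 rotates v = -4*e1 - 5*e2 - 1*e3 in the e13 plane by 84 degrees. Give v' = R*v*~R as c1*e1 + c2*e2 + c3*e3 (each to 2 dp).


Rotor R = cos(42deg) - sin(42deg)*e13
Rotation angle theta = 2 * 42 = 84 degrees in the e13 plane (e1 -> e3).
The component perpendicular to the plane (e2) is invariant: v'_2 = v2 = -5.00
cos(84deg) = 0.1045, sin(84deg) = 0.9945
v'_1 = v1*cos(theta) - v3*sin(theta) = -4*0.1045 - (-1)*0.9945 = 0.58
v'_3 = v1*sin(theta) + v3*cos(theta) = -4*0.9945 + (-1)*0.1045 = -4.08
v' = 0.58*e1 - 5.00*e2 - 4.08*e3


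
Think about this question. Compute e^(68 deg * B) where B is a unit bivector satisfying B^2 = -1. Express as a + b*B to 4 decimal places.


For a unit bivector B with B^2 = -1, the exponential series gives
e^(theta*B) = cos(theta) + sin(theta)*B (the GA analogue of Euler's formula).
theta = 68 degrees = 1.186824 rad
cos(68 deg) = 0.3746
sin(68 deg) = 0.9272
exp(theta*B) = 0.3746 + 0.9272*B


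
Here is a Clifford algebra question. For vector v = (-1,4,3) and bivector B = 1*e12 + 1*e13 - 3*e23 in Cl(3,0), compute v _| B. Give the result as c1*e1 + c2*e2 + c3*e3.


Left contraction v _| B = <vB>_1 (grade-1 part of the geometric product vB).
Using e1_|e12 = e2, e2_|e12 = -e1, e1_|e13 = e3, e3_|e13 = -e1, e2_|e23 = e3, e3_|e23 = -e2:
e1 coeff: -v2*b12 - v3*b13 = -(4)*(1) - (3)*(1) = -7
e2 coeff: v1*b12 - v3*b23 = (-1)*(1) - (3)*(-3) = 8
e3 coeff: v1*b13 + v2*b23 = (-1)*(1) + (4)*(-3) = -13
v _| B = -7*e1 + 8*e2 - 13*e3


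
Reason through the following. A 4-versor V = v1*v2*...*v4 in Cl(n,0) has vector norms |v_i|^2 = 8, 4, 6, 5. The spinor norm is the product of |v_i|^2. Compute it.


Spinor norm N(V) = |v1|^2 * |v2|^2 * ... * |v4|^2
= 8 * 4 * 6 * 5
Running product: 8, 32, 192, 960
N(V) = 960


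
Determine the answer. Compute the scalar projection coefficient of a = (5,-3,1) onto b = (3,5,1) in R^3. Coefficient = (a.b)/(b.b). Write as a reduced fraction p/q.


Projection coefficient = (a . b) / (b . b)
a . b = 5*3 + (-3)*5 + 1*1
= 15 + (-15) + 1 = 1
b . b = 3^2 + 5^2 + 1^2
= 9 + 25 + 1 = 35
Coefficient = 1/35
In lowest terms: 1/35


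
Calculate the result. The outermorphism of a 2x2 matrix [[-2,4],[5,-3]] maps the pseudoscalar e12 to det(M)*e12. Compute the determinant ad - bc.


The outermorphism of a linear map f sends e1^e2 to f(e1)^f(e2).
f(e1) = -2*e1 + 5*e2
f(e2) = 4*e1 - 3*e2
f(e1) ^ f(e2) = (-2*e1 + 5*e2) ^ (4*e1 - 3*e2)
= (-2)*(-3)*e12 + 5*4*e21
= (6 - 20)*e12
= -14*e12
Coefficient = -14


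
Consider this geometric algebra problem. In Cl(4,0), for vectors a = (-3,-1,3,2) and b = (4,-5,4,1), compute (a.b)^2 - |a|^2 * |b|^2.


a . b = (-3)*4 + (-1)*(-5) + 3*4 + 2*1
= -12 + 5 + 12 + 2 = 7
|a|^2 = (-3)^2 + (-1)^2 + 3^2 + 2^2 = 23
|b|^2 = 4^2 + (-5)^2 + 4^2 + 1^2 = 58
(a.b)^2 = 7^2 = 49
|a|^2 * |b|^2 = 23 * 58 = 1334
Result = 49 - 1334 = -1285


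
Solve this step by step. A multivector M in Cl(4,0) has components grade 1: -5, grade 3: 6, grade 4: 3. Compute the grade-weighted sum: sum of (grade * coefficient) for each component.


Grade-weighted sum = sum of grade_k * coefficient_k
1*(-5) = -5
3*6 = 18
4*3 = 12
Total = -5 + 18 + 12 = 25


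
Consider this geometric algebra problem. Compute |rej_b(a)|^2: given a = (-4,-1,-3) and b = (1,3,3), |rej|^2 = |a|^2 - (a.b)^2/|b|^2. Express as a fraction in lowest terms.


|a|^2 = (-4)^2 + (-1)^2 + (-3)^2 = 26
|b|^2 = 1^2 + 3^2 + 3^2 = 19
a . b = (-4)*1 + (-1)*3 + (-3)*3 = -16
(a.b)^2 = (-16)^2 = 256
|rej|^2 = 26 - 256/19
= (494 - 256)/19
= 238/19
In lowest terms: 238/19


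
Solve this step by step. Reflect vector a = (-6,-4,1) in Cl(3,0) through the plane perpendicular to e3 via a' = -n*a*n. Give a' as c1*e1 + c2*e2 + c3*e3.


Reflection formula: a' = -n*a*n, with n = e3 (unit vector, n^2 = 1).
For reflection through hyperplane perp to e3:
The component along e3 flips sign, others stay.
a = (-6, -4, 1)
a' = (-6, -4, -1)
a' = -6*e1 - 4*e2 - 1*e3


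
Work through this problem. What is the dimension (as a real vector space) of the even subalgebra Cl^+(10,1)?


Even subalgebra dimension = 2^(n-1)
n = 10 + 1 = 11
2^(11 - 1) = 2^10 = 1024
Verification: sum of C(11,k) for even k = 1 + 55 + 330 + 462 + 165 + 11 = 1024
Result = 1024


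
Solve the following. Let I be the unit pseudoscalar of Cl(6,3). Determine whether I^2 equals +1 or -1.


The pseudoscalar I = e1...e_n (product of all n generators) of Cl(p,q) satisfies I^2 = (-1)^(q + n(n-1)/2).
p = 6, q = 3, n = p + q = 9
n(n-1)/2 = 9 * 8 / 2 = 36
Exponent = q + n(n-1)/2 = 3 + 36 = 39
I^2 = (-1)^39 = -1


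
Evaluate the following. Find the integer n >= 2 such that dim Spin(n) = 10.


dim Spin(n) = dim so(n) = n(n-1)/2.
Solve n(n-1)/2 = 10, i.e. n^2 - n - 20 = 0.
Discriminant = 1 + 8*10 = 81
n = (1 + sqrt(81))/2 = (1 + 9)/2 = 5


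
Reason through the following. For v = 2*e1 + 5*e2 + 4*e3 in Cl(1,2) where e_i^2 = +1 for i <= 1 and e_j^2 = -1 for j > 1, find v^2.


v^2 = sum of c_i^2 * e_i^2
Positive signature terms (e_i^2 = +1): 2^2 = 4
Negative signature terms (e_j^2 = -1): 5^2 + 4^2 = 41
v^2 = 4 - 41 = -37


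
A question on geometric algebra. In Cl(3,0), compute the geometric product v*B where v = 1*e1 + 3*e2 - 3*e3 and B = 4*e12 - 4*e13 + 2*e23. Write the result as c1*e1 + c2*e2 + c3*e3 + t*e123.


vB has grade-1 (vector) and grade-3 (trivector) parts: vB = (v _| B) + (v ^ B).
Vector part <vB>_1:
  e1: -v2*b12 - v3*b13 = -(3)*(4) - (-3)*(-4) = -24
  e2: v1*b12 - v3*b23 = (1)*(4) - (-3)*(2) = 10
  e3: v1*b13 + v2*b23 = (1)*(-4) + (3)*(2) = 2
Trivector part <vB>_3:
  e123: v1*b23 - v2*b13 + v3*b12 = (1)*(2) - (3)*(-4) + (-3)*(4) = 2
vB = -24*e1 + 10*e2 + 2*e3 + 2*e123


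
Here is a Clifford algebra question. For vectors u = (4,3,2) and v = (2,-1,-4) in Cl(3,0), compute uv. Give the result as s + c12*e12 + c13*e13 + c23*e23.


In Cl(3,0): e_i^2 = 1, e_ie_j = -e_je_i for i != j.
Scalar part = u . v = 4*2 + 3*(-1) + 2*(-4)
= 8 + (-3) + (-8) = -3
e12 coeff = 4*(-1) - 3*2 = -4 - 6 = -10
e13 coeff = 4*(-4) - 2*2 = -16 - 4 = -20
e23 coeff = 3*(-4) - 2*(-1) = -12 - (-2) = -10
uv = -3 - 10*e12 - 20*e13 - 10*e23


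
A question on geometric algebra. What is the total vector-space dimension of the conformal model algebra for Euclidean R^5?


The conformal model of R^5 uses Cl(6,1): the 5 Euclidean generators plus two extra orthogonal generators e+ (e+^2 = +1) and e- (e-^2 = -1), from which the null vectors e0, einf are built.
Number of generators m = 5 + 2 = 7.
dim Cl(p,q) = 2^m = 2^7 = 128


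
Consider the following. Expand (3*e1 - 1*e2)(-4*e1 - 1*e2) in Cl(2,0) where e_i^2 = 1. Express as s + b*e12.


Expand: (3*e1 - 1*e2)(-4*e1 - 1*e2)
= 3*(-4)*e1e1 + 3*(-1)*e1e2 + (-1)*(-4)*e2e1 + (-1)*(-1)*e2e2
Using e1^2 = e2^2 = 1, e2e1 = -e1e2:
Scalar part s = 3*(-4) + (-1)*(-1) = -12 + 1 = -11
Bivector part b = 3*(-1) - (-1)*(-4) = -3 - 4 = -7
uv = -11 - 7*e12


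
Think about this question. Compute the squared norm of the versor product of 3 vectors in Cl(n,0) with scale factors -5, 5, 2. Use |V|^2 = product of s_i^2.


Each vector v_i has |v_i|^2 = s_i^2
Squared scales: (-5)^2 = 25, 5^2 = 25, 2^2 = 4
|V|^2 = 25 * 25 * 4
= 2500


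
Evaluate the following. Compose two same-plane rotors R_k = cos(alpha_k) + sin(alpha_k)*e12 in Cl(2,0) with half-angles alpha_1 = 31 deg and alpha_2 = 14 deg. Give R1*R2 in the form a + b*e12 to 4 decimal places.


Same-plane rotors commute and their half-angles add:
R1*R2 = cos(a1 + a2) + sin(a1 + a2)*e12.
a1 + a2 = 31 + 14 = 45 deg
cos(45 deg) = 0.7071
sin(45 deg) = 0.7071
R1*R2 = 0.7071 + 0.7071*e12


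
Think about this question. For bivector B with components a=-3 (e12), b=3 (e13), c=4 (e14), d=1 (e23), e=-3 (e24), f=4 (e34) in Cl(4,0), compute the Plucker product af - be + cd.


Plucker relation: af - be + cd
a*f = (-3)*4 = -12
b*e = 3*(-3) = -9
c*d = 4*1 = 4
af - be + cd = -12 - (-9) + 4
= 1


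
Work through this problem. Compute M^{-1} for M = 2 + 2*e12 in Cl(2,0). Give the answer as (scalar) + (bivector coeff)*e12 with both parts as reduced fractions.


M = 2 + 2*e12, where e12^2 = -1.
Since M commutes with its reverse ~M = a - b*e12, M * ~M = a^2 - b^2*e12^2 = a^2 + b^2.
So M^{-1} = ~M / (a^2 + b^2) = (a - b*e12)/(a^2 + b^2).
a^2 + b^2 = 4 + 4 = 8
Scalar part = 2/8 = 1/4
Bivector coeff = -2/8 = -1/4
M^{-1} = 1/4 - 1/4*e12


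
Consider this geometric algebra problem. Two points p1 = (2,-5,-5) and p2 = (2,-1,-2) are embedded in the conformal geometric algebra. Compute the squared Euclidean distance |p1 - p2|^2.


p1 - p2 = (0, -4, -3)
|p1 - p2|^2 = 0^2 + (-4)^2 + (-3)^2
= 0 + 16 + 9
= 25


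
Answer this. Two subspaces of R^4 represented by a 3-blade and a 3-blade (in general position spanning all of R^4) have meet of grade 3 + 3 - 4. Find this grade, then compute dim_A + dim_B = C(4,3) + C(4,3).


Meet grade = grade(A) + grade(B) - n
= 3 + 3 - 4 = 2
C(4,3) = 4
C(4,3) = 4
dim_A + dim_B = 4 + 4 = 8


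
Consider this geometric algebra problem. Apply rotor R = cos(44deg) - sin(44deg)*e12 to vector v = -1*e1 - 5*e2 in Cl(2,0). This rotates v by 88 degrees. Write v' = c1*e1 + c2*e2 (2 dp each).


Rotor R = cos(44deg) - sin(44deg)*e12
Rotation angle theta = 2 * 44 = 88 degrees
v' = R*v*~R rotates v by theta.
cos(88deg) = 0.0349, sin(88deg) = 0.9994
v'_1 = -1*cos(88deg) - (-5)*sin(88deg)
= -1*0.0349 - (-5)*0.9994
= 4.96
v'_2 = -1*sin(88deg) + (-5)*cos(88deg)
= -1*0.9994 + (-5)*0.0349
= -1.17
v' = 4.96*e1 - 1.17*e2


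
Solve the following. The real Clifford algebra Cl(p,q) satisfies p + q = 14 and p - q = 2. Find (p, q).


We need p + q = 14 and p - q = 2.
Adding: 2p = 14 + 2 = 16, so p = 8.
Then q = 14 - 8 = 6.
(p, q) = (8, 6)


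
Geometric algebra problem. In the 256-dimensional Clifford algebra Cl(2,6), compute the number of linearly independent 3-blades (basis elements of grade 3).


Number of grade-k basis blades in Cl(p,q) with n = p + q is C(n, k).
n = 2 + 6 = 8
C(8, 3) = 8! / (3! * 5!)
= 40320 / (6 * 120)
= 56


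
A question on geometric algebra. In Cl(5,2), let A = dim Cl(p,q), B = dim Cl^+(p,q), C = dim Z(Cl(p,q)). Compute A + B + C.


n = 5 + 2 = 7
Total dim = 2^7 = 128
Even subalgebra dim = 2^6 = 64
n is odd, so center dim = 2
Sum = 128 + 64 + 2 = 194


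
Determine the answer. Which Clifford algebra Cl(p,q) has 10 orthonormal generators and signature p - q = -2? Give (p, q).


We need p + q = 10 and p - q = -2.
Adding: 2p = 10 + (-2) = 8, so p = 4.
Then q = 10 - 4 = 6.
(p, q) = (4, 6)


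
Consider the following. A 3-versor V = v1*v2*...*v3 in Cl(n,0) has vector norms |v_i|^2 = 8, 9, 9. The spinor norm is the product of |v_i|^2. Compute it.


Spinor norm N(V) = |v1|^2 * |v2|^2 * ... * |v3|^2
= 8 * 9 * 9
Running product: 8, 72, 648
N(V) = 648


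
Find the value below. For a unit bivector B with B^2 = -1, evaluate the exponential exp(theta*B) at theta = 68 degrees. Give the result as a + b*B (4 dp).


For a unit bivector B with B^2 = -1, the exponential series gives
e^(theta*B) = cos(theta) + sin(theta)*B (the GA analogue of Euler's formula).
theta = 68 degrees = 1.186824 rad
cos(68 deg) = 0.3746
sin(68 deg) = 0.9272
exp(theta*B) = 0.3746 + 0.9272*B


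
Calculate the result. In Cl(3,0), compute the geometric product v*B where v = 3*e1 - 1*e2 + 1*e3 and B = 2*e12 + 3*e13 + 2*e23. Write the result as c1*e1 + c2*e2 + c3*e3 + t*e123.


vB has grade-1 (vector) and grade-3 (trivector) parts: vB = (v _| B) + (v ^ B).
Vector part <vB>_1:
  e1: -v2*b12 - v3*b13 = -(-1)*(2) - (1)*(3) = -1
  e2: v1*b12 - v3*b23 = (3)*(2) - (1)*(2) = 4
  e3: v1*b13 + v2*b23 = (3)*(3) + (-1)*(2) = 7
Trivector part <vB>_3:
  e123: v1*b23 - v2*b13 + v3*b12 = (3)*(2) - (-1)*(3) + (1)*(2) = 11
vB = -1*e1 + 4*e2 + 7*e3 + 11*e123


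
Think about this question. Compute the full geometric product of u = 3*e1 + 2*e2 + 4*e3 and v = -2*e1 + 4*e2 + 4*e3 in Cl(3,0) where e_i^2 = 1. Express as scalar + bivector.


In Cl(3,0): e_i^2 = 1, e_ie_j = -e_je_i for i != j.
Scalar part = u . v = 3*(-2) + 2*4 + 4*4
= -6 + 8 + 16 = 18
e12 coeff = 3*4 - 2*(-2) = 12 - (-4) = 16
e13 coeff = 3*4 - 4*(-2) = 12 - (-8) = 20
e23 coeff = 2*4 - 4*4 = 8 - 16 = -8
uv = 18 + 16*e12 + 20*e13 - 8*e23


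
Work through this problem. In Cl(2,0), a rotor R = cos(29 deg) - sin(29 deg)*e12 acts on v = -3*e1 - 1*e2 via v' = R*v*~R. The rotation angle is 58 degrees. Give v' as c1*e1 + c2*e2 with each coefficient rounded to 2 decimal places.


Rotor R = cos(29deg) - sin(29deg)*e12
Rotation angle theta = 2 * 29 = 58 degrees
v' = R*v*~R rotates v by theta.
cos(58deg) = 0.5299, sin(58deg) = 0.8480
v'_1 = -3*cos(58deg) - (-1)*sin(58deg)
= -3*0.5299 - (-1)*0.8480
= -0.74
v'_2 = -3*sin(58deg) + (-1)*cos(58deg)
= -3*0.8480 + (-1)*0.5299
= -3.07
v' = -0.74*e1 - 3.07*e2


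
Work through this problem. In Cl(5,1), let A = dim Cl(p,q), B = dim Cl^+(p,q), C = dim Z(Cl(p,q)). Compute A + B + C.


n = 5 + 1 = 6
Total dim = 2^6 = 64
Even subalgebra dim = 2^5 = 32
n is even, so center dim = 1
Sum = 64 + 32 + 1 = 97


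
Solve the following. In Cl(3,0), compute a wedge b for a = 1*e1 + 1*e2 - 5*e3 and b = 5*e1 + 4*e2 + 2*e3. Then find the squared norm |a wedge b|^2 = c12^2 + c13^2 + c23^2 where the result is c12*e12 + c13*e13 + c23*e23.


a wedge b = (a1*b2 - a2*b1)*e12 + (a1*b3 - a3*b1)*e13 + (a2*b3 - a3*b2)*e23
e12 coeff: 1*4 - 1*5 = 4 - 5 = -1
e13 coeff: 1*2 - (-5)*5 = 2 - (-25) = 27
e23 coeff: 1*2 - (-5)*4 = 2 - (-20) = 22
|a wedge b|^2 = (-1)^2 + 27^2 + 22^2
= 1 + 729 + 484
= 1214


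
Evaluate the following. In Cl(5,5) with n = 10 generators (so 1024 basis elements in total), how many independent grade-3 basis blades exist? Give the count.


Number of grade-k basis blades in Cl(p,q) with n = p + q is C(n, k).
n = 5 + 5 = 10
C(10, 3) = 10! / (3! * 7!)
= 3628800 / (6 * 5040)
= 120


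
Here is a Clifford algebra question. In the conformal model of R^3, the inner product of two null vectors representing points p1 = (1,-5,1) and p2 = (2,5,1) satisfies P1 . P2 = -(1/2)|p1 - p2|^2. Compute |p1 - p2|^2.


p1 - p2 = (-1, -10, 0)
|p1 - p2|^2 = (-1)^2 + (-10)^2 + 0^2
= 1 + 100 + 0
= 101


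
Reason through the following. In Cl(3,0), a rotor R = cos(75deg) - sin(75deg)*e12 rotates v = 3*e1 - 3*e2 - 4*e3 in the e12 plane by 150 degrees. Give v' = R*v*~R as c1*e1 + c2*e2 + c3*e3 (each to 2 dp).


Rotor R = cos(75deg) - sin(75deg)*e12
Rotation angle theta = 2 * 75 = 150 degrees in the e12 plane (e1 -> e2).
The component perpendicular to the plane (e3) is invariant: v'_3 = v3 = -4.00
cos(150deg) = -0.8660, sin(150deg) = 0.5000
v'_1 = v1*cos(theta) - v2*sin(theta) = 3*(-0.8660) - (-3)*0.5000 = -1.10
v'_2 = v1*sin(theta) + v2*cos(theta) = 3*0.5000 + (-3)*(-0.8660) = 4.10
v' = -1.10*e1 + 4.10*e2 - 4.00*e3


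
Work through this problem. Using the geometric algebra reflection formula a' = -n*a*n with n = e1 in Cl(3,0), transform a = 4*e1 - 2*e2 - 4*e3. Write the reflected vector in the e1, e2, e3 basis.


Reflection formula: a' = -n*a*n, with n = e1 (unit vector, n^2 = 1).
For reflection through hyperplane perp to e1:
The component along e1 flips sign, others stay.
a = (4, -2, -4)
a' = (-4, -2, -4)
a' = -4*e1 - 2*e2 - 4*e3


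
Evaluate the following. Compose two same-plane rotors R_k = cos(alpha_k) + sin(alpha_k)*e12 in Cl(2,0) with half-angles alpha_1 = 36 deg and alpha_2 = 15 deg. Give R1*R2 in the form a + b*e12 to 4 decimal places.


Same-plane rotors commute and their half-angles add:
R1*R2 = cos(a1 + a2) + sin(a1 + a2)*e12.
a1 + a2 = 36 + 15 = 51 deg
cos(51 deg) = 0.6293
sin(51 deg) = 0.7771
R1*R2 = 0.6293 + 0.7771*e12


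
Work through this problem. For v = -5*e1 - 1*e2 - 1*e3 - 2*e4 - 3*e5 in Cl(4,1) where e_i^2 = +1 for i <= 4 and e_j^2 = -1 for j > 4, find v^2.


v^2 = sum of c_i^2 * e_i^2
Positive signature terms (e_i^2 = +1): (-5)^2 + (-1)^2 + (-1)^2 + (-2)^2 = 31
Negative signature terms (e_j^2 = -1): (-3)^2 = 9
v^2 = 31 - 9 = 22


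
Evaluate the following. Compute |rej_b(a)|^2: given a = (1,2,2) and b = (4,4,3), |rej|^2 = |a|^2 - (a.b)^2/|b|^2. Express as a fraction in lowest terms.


|a|^2 = 1^2 + 2^2 + 2^2 = 9
|b|^2 = 4^2 + 4^2 + 3^2 = 41
a . b = 1*4 + 2*4 + 2*3 = 18
(a.b)^2 = 18^2 = 324
|rej|^2 = 9 - 324/41
= (369 - 324)/41
= 45/41
In lowest terms: 45/41


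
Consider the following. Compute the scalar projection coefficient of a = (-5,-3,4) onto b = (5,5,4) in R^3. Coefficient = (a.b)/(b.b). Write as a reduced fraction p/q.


Projection coefficient = (a . b) / (b . b)
a . b = (-5)*5 + (-3)*5 + 4*4
= -25 + (-15) + 16 = -24
b . b = 5^2 + 5^2 + 4^2
= 25 + 25 + 16 = 66
Coefficient = -24/66
In lowest terms: -4/11


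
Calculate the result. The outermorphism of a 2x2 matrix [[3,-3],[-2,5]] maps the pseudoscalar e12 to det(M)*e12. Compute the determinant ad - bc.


The outermorphism of a linear map f sends e1^e2 to f(e1)^f(e2).
f(e1) = 3*e1 - 2*e2
f(e2) = -3*e1 + 5*e2
f(e1) ^ f(e2) = (3*e1 - 2*e2) ^ (-3*e1 + 5*e2)
= 3*5*e12 + (-2)*(-3)*e21
= (15 - 6)*e12
= 9*e12
Coefficient = 9


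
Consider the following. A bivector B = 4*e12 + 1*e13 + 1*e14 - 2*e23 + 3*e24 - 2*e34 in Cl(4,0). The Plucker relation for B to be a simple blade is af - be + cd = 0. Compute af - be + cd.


Plucker relation: af - be + cd
a*f = 4*(-2) = -8
b*e = 1*3 = 3
c*d = 1*(-2) = -2
af - be + cd = -8 - 3 + (-2)
= -13


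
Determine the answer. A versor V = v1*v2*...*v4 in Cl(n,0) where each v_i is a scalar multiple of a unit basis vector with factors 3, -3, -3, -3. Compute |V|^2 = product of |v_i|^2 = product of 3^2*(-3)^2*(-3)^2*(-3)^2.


Each vector v_i has |v_i|^2 = s_i^2
Squared scales: 3^2 = 9, (-3)^2 = 9, (-3)^2 = 9, (-3)^2 = 9
|V|^2 = 9 * 9 * 9 * 9
= 6561


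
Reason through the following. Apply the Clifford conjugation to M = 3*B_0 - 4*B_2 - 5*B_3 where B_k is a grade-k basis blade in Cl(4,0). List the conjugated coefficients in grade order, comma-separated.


Clifford conjugate sign for grade k: (-1)^(k(k+1)/2)
Grade 0: (-1)^(0*1/2) = (-1)^0 = 1, coeff 3 -> 3
Grade 2: (-1)^(2*3/2) = (-1)^3 = -1, coeff -4 -> 4
Grade 3: (-1)^(3*4/2) = (-1)^6 = 1, coeff -5 -> -5
Conjugated coefficients: 3, 4, -5


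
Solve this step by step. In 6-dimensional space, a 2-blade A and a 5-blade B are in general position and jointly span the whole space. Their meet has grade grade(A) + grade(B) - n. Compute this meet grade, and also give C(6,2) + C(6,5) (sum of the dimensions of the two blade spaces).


Meet grade = grade(A) + grade(B) - n
= 2 + 5 - 6 = 1
C(6,2) = 15
C(6,5) = 6
dim_A + dim_B = 15 + 6 = 21


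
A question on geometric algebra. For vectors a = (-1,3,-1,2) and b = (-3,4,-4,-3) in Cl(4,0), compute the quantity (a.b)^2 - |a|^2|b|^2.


a . b = (-1)*(-3) + 3*4 + (-1)*(-4) + 2*(-3)
= 3 + 12 + 4 + (-6) = 13
|a|^2 = (-1)^2 + 3^2 + (-1)^2 + 2^2 = 15
|b|^2 = (-3)^2 + 4^2 + (-4)^2 + (-3)^2 = 50
(a.b)^2 = 13^2 = 169
|a|^2 * |b|^2 = 15 * 50 = 750
Result = 169 - 750 = -581


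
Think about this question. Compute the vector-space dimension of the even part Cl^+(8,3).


Even subalgebra dimension = 2^(n-1)
n = 8 + 3 = 11
2^(11 - 1) = 2^10 = 1024
Verification: sum of C(11,k) for even k = 1 + 55 + 330 + 462 + 165 + 11 = 1024
Result = 1024


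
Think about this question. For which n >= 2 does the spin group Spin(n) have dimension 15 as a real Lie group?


dim Spin(n) = dim so(n) = n(n-1)/2.
Solve n(n-1)/2 = 15, i.e. n^2 - n - 30 = 0.
Discriminant = 1 + 8*15 = 121
n = (1 + sqrt(121))/2 = (1 + 11)/2 = 6


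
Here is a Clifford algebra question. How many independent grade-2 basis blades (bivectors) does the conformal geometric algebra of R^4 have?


The conformal model of R^4 uses Cl(5,1) with m = 4 + 2 = 6 generators.
Number of grade-2 blades = C(m, 2) = C(6, 2)
= 6*5/2 = 15


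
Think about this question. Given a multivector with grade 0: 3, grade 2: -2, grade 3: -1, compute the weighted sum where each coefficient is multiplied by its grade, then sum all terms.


Grade-weighted sum = sum of grade_k * coefficient_k
0*3 = 0
2*(-2) = -4
3*(-1) = -3
Total = 0 + (-4) + (-3) = -7


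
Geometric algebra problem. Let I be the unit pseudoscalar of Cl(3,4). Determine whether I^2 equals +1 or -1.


The pseudoscalar I = e1...e_n (product of all n generators) of Cl(p,q) satisfies I^2 = (-1)^(q + n(n-1)/2).
p = 3, q = 4, n = p + q = 7
n(n-1)/2 = 7 * 6 / 2 = 21
Exponent = q + n(n-1)/2 = 4 + 21 = 25
I^2 = (-1)^25 = -1


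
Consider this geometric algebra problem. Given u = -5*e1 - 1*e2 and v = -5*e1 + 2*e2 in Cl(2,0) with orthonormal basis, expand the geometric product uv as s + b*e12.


Expand: (-5*e1 - 1*e2)(-5*e1 + 2*e2)
= (-5)*(-5)*e1e1 + (-5)*2*e1e2 + (-1)*(-5)*e2e1 + (-1)*2*e2e2
Using e1^2 = e2^2 = 1, e2e1 = -e1e2:
Scalar part s = (-5)*(-5) + (-1)*2 = 25 + (-2) = 23
Bivector part b = (-5)*2 - (-1)*(-5) = -10 - 5 = -15
uv = 23 - 15*e12


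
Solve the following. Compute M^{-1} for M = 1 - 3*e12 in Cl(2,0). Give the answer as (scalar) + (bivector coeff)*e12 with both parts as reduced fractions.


M = 1 - 3*e12, where e12^2 = -1.
Since M commutes with its reverse ~M = a - b*e12, M * ~M = a^2 - b^2*e12^2 = a^2 + b^2.
So M^{-1} = ~M / (a^2 + b^2) = (a - b*e12)/(a^2 + b^2).
a^2 + b^2 = 1 + 9 = 10
Scalar part = 1/10 = 1/10
Bivector coeff = 3/10 = 3/10
M^{-1} = 1/10 + 3/10*e12


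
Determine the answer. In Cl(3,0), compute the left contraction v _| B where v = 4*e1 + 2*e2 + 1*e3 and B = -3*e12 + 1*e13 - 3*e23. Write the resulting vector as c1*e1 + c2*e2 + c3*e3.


Left contraction v _| B = <vB>_1 (grade-1 part of the geometric product vB).
Using e1_|e12 = e2, e2_|e12 = -e1, e1_|e13 = e3, e3_|e13 = -e1, e2_|e23 = e3, e3_|e23 = -e2:
e1 coeff: -v2*b12 - v3*b13 = -(2)*(-3) - (1)*(1) = 5
e2 coeff: v1*b12 - v3*b23 = (4)*(-3) - (1)*(-3) = -9
e3 coeff: v1*b13 + v2*b23 = (4)*(1) + (2)*(-3) = -2
v _| B = 5*e1 - 9*e2 - 2*e3


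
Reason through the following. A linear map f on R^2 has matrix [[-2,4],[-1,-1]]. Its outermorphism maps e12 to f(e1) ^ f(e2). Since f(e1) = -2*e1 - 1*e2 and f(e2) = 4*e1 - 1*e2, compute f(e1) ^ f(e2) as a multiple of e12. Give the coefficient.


The outermorphism of a linear map f sends e1^e2 to f(e1)^f(e2).
f(e1) = -2*e1 - 1*e2
f(e2) = 4*e1 - 1*e2
f(e1) ^ f(e2) = (-2*e1 - 1*e2) ^ (4*e1 - 1*e2)
= (-2)*(-1)*e12 + (-1)*4*e21
= (2 - (-4))*e12
= 6*e12
Coefficient = 6


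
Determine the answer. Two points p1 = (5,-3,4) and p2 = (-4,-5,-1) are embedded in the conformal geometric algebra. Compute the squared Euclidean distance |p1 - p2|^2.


p1 - p2 = (9, 2, 5)
|p1 - p2|^2 = 9^2 + 2^2 + 5^2
= 81 + 4 + 25
= 110


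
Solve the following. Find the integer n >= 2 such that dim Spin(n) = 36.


dim Spin(n) = dim so(n) = n(n-1)/2.
Solve n(n-1)/2 = 36, i.e. n^2 - n - 72 = 0.
Discriminant = 1 + 8*36 = 289
n = (1 + sqrt(289))/2 = (1 + 17)/2 = 9


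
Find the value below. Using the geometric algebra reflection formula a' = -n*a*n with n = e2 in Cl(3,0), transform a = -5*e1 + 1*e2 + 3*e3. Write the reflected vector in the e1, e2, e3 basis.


Reflection formula: a' = -n*a*n, with n = e2 (unit vector, n^2 = 1).
For reflection through hyperplane perp to e2:
The component along e2 flips sign, others stay.
a = (-5, 1, 3)
a' = (-5, -1, 3)
a' = -5*e1 - 1*e2 + 3*e3


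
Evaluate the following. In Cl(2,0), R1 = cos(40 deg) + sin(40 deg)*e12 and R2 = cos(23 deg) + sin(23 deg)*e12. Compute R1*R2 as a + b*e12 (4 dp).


Same-plane rotors commute and their half-angles add:
R1*R2 = cos(a1 + a2) + sin(a1 + a2)*e12.
a1 + a2 = 40 + 23 = 63 deg
cos(63 deg) = 0.4540
sin(63 deg) = 0.8910
R1*R2 = 0.4540 + 0.8910*e12


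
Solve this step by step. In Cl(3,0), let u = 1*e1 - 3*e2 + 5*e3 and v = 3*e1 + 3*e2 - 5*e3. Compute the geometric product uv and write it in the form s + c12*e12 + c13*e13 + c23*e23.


In Cl(3,0): e_i^2 = 1, e_ie_j = -e_je_i for i != j.
Scalar part = u . v = 1*3 + (-3)*3 + 5*(-5)
= 3 + (-9) + (-25) = -31
e12 coeff = 1*3 - (-3)*3 = 3 - (-9) = 12
e13 coeff = 1*(-5) - 5*3 = -5 - 15 = -20
e23 coeff = (-3)*(-5) - 5*3 = 15 - 15 = 0
uv = -31 + 12*e12 - 20*e13 + 0*e23


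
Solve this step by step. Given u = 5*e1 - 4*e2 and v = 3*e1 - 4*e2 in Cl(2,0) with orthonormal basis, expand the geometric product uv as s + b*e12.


Expand: (5*e1 - 4*e2)(3*e1 - 4*e2)
= 5*3*e1e1 + 5*(-4)*e1e2 + (-4)*3*e2e1 + (-4)*(-4)*e2e2
Using e1^2 = e2^2 = 1, e2e1 = -e1e2:
Scalar part s = 5*3 + (-4)*(-4) = 15 + 16 = 31
Bivector part b = 5*(-4) - (-4)*3 = -20 - (-12) = -8
uv = 31 - 8*e12


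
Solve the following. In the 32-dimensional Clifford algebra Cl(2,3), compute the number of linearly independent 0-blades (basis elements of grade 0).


Number of grade-k basis blades in Cl(p,q) with n = p + q is C(n, k).
n = 2 + 3 = 5
C(5, 0) = 5! / (0! * 5!)
= 120 / (1 * 120)
= 1


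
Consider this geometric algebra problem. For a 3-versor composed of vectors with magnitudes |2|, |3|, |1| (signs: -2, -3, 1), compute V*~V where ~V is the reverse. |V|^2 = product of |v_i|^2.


Each vector v_i has |v_i|^2 = s_i^2
Squared scales: (-2)^2 = 4, (-3)^2 = 9, 1^2 = 1
|V|^2 = 4 * 9 * 1
= 36


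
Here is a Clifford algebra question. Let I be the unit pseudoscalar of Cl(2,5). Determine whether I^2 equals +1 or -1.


The pseudoscalar I = e1...e_n (product of all n generators) of Cl(p,q) satisfies I^2 = (-1)^(q + n(n-1)/2).
p = 2, q = 5, n = p + q = 7
n(n-1)/2 = 7 * 6 / 2 = 21
Exponent = q + n(n-1)/2 = 5 + 21 = 26
I^2 = (-1)^26 = +1


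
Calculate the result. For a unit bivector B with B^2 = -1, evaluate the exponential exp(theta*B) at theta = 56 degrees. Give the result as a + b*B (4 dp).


For a unit bivector B with B^2 = -1, the exponential series gives
e^(theta*B) = cos(theta) + sin(theta)*B (the GA analogue of Euler's formula).
theta = 56 degrees = 0.977384 rad
cos(56 deg) = 0.5592
sin(56 deg) = 0.8290
exp(theta*B) = 0.5592 + 0.8290*B


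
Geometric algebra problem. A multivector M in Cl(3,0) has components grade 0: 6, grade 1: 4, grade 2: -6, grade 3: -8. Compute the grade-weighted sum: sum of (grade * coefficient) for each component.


Grade-weighted sum = sum of grade_k * coefficient_k
0*6 = 0
1*4 = 4
2*(-6) = -12
3*(-8) = -24
Total = 0 + 4 + (-12) + (-24) = -32


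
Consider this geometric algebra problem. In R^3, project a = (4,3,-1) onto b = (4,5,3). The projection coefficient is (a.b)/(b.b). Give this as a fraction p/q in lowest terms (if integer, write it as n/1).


Projection coefficient = (a . b) / (b . b)
a . b = 4*4 + 3*5 + (-1)*3
= 16 + 15 + (-3) = 28
b . b = 4^2 + 5^2 + 3^2
= 16 + 25 + 9 = 50
Coefficient = 28/50
In lowest terms: 14/25


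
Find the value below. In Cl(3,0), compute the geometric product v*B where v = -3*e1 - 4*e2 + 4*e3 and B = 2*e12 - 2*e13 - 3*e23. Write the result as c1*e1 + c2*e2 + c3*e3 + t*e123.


vB has grade-1 (vector) and grade-3 (trivector) parts: vB = (v _| B) + (v ^ B).
Vector part <vB>_1:
  e1: -v2*b12 - v3*b13 = -(-4)*(2) - (4)*(-2) = 16
  e2: v1*b12 - v3*b23 = (-3)*(2) - (4)*(-3) = 6
  e3: v1*b13 + v2*b23 = (-3)*(-2) + (-4)*(-3) = 18
Trivector part <vB>_3:
  e123: v1*b23 - v2*b13 + v3*b12 = (-3)*(-3) - (-4)*(-2) + (4)*(2) = 9
vB = 16*e1 + 6*e2 + 18*e3 + 9*e123


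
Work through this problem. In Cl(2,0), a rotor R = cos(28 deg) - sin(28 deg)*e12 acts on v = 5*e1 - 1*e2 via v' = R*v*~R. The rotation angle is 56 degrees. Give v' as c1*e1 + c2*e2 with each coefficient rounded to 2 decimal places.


Rotor R = cos(28deg) - sin(28deg)*e12
Rotation angle theta = 2 * 28 = 56 degrees
v' = R*v*~R rotates v by theta.
cos(56deg) = 0.5592, sin(56deg) = 0.8290
v'_1 = 5*cos(56deg) - (-1)*sin(56deg)
= 5*0.5592 - (-1)*0.8290
= 3.63
v'_2 = 5*sin(56deg) + (-1)*cos(56deg)
= 5*0.8290 + (-1)*0.5592
= 3.59
v' = 3.63*e1 + 3.59*e2


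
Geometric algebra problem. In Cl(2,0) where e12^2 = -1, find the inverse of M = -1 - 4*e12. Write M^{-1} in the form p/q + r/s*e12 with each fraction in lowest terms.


M = -1 - 4*e12, where e12^2 = -1.
Since M commutes with its reverse ~M = a - b*e12, M * ~M = a^2 - b^2*e12^2 = a^2 + b^2.
So M^{-1} = ~M / (a^2 + b^2) = (a - b*e12)/(a^2 + b^2).
a^2 + b^2 = 1 + 16 = 17
Scalar part = -1/17 = -1/17
Bivector coeff = 4/17 = 4/17
M^{-1} = -1/17 + 4/17*e12


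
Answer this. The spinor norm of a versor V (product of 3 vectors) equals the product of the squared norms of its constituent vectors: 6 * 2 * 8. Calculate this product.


Spinor norm N(V) = |v1|^2 * |v2|^2 * ... * |v3|^2
= 6 * 2 * 8
Running product: 6, 12, 96
N(V) = 96


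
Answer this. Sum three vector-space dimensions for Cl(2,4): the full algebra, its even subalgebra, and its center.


n = 2 + 4 = 6
Total dim = 2^6 = 64
Even subalgebra dim = 2^5 = 32
n is even, so center dim = 1
Sum = 64 + 32 + 1 = 97


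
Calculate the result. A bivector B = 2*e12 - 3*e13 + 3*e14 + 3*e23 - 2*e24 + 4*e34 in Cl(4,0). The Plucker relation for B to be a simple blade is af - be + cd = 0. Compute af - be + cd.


Plucker relation: af - be + cd
a*f = 2*4 = 8
b*e = (-3)*(-2) = 6
c*d = 3*3 = 9
af - be + cd = 8 - 6 + 9
= 11


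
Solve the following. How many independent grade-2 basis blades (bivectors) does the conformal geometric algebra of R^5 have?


The conformal model of R^5 uses Cl(6,1) with m = 5 + 2 = 7 generators.
Number of grade-2 blades = C(m, 2) = C(7, 2)
= 7*6/2 = 21


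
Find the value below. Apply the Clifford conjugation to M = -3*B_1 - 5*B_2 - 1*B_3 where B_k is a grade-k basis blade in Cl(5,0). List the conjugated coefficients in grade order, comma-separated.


Clifford conjugate sign for grade k: (-1)^(k(k+1)/2)
Grade 1: (-1)^(1*2/2) = (-1)^1 = -1, coeff -3 -> 3
Grade 2: (-1)^(2*3/2) = (-1)^3 = -1, coeff -5 -> 5
Grade 3: (-1)^(3*4/2) = (-1)^6 = 1, coeff -1 -> -1
Conjugated coefficients: 3, 5, -1


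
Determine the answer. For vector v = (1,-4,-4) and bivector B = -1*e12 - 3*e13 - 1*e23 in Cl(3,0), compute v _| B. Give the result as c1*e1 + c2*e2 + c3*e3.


Left contraction v _| B = <vB>_1 (grade-1 part of the geometric product vB).
Using e1_|e12 = e2, e2_|e12 = -e1, e1_|e13 = e3, e3_|e13 = -e1, e2_|e23 = e3, e3_|e23 = -e2:
e1 coeff: -v2*b12 - v3*b13 = -(-4)*(-1) - (-4)*(-3) = -16
e2 coeff: v1*b12 - v3*b23 = (1)*(-1) - (-4)*(-1) = -5
e3 coeff: v1*b13 + v2*b23 = (1)*(-3) + (-4)*(-1) = 1
v _| B = -16*e1 - 5*e2 + 1*e3


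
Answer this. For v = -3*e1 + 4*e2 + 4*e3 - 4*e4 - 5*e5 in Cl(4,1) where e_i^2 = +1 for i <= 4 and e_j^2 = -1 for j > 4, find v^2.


v^2 = sum of c_i^2 * e_i^2
Positive signature terms (e_i^2 = +1): (-3)^2 + 4^2 + 4^2 + (-4)^2 = 57
Negative signature terms (e_j^2 = -1): (-5)^2 = 25
v^2 = 57 - 25 = 32


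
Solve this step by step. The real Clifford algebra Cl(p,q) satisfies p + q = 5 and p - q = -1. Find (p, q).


We need p + q = 5 and p - q = -1.
Adding: 2p = 5 + (-1) = 4, so p = 2.
Then q = 5 - 2 = 3.
(p, q) = (2, 3)


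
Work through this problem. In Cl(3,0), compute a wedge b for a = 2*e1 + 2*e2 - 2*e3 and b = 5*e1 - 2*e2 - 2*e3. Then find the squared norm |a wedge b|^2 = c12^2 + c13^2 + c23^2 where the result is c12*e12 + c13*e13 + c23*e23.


a wedge b = (a1*b2 - a2*b1)*e12 + (a1*b3 - a3*b1)*e13 + (a2*b3 - a3*b2)*e23
e12 coeff: 2*(-2) - 2*5 = -4 - 10 = -14
e13 coeff: 2*(-2) - (-2)*5 = -4 - (-10) = 6
e23 coeff: 2*(-2) - (-2)*(-2) = -4 - 4 = -8
|a wedge b|^2 = (-14)^2 + 6^2 + (-8)^2
= 196 + 36 + 64
= 296


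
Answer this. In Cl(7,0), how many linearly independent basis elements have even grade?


Even subalgebra dimension = 2^(n-1)
n = 7 + 0 = 7
2^(7 - 1) = 2^6 = 64
Verification: sum of C(7,k) for even k = 1 + 21 + 35 + 7 = 64
Result = 64


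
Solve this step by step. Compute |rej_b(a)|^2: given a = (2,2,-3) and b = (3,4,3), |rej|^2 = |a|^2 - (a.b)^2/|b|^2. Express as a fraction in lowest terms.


|a|^2 = 2^2 + 2^2 + (-3)^2 = 17
|b|^2 = 3^2 + 4^2 + 3^2 = 34
a . b = 2*3 + 2*4 + (-3)*3 = 5
(a.b)^2 = 5^2 = 25
|rej|^2 = 17 - 25/34
= (578 - 25)/34
= 553/34
In lowest terms: 553/34


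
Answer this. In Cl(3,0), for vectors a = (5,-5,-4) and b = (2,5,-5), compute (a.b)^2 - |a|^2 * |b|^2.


a . b = 5*2 + (-5)*5 + (-4)*(-5)
= 10 + (-25) + 20 = 5
|a|^2 = 5^2 + (-5)^2 + (-4)^2 = 66
|b|^2 = 2^2 + 5^2 + (-5)^2 = 54
(a.b)^2 = 5^2 = 25
|a|^2 * |b|^2 = 66 * 54 = 3564
Result = 25 - 3564 = -3539


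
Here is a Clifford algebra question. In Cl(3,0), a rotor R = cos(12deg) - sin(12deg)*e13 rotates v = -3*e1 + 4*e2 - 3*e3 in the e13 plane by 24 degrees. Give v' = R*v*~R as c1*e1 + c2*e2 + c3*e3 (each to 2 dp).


Rotor R = cos(12deg) - sin(12deg)*e13
Rotation angle theta = 2 * 12 = 24 degrees in the e13 plane (e1 -> e3).
The component perpendicular to the plane (e2) is invariant: v'_2 = v2 = 4.00
cos(24deg) = 0.9135, sin(24deg) = 0.4067
v'_1 = v1*cos(theta) - v3*sin(theta) = -3*0.9135 - (-3)*0.4067 = -1.52
v'_3 = v1*sin(theta) + v3*cos(theta) = -3*0.4067 + (-3)*0.9135 = -3.96
v' = -1.52*e1 + 4.00*e2 - 3.96*e3


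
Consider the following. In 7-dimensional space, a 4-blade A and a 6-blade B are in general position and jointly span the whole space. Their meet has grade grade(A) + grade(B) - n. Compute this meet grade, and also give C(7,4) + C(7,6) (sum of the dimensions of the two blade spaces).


Meet grade = grade(A) + grade(B) - n
= 4 + 6 - 7 = 3
C(7,4) = 35
C(7,6) = 7
dim_A + dim_B = 35 + 7 = 42


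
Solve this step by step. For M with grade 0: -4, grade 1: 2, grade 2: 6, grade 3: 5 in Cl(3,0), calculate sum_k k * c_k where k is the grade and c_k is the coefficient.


Grade-weighted sum = sum of grade_k * coefficient_k
0*(-4) = 0
1*2 = 2
2*6 = 12
3*5 = 15
Total = 0 + 2 + 12 + 15 = 29


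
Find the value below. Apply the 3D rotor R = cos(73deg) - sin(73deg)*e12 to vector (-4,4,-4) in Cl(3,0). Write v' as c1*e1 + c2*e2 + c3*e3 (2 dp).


Rotor R = cos(73deg) - sin(73deg)*e12
Rotation angle theta = 2 * 73 = 146 degrees in the e12 plane (e1 -> e2).
The component perpendicular to the plane (e3) is invariant: v'_3 = v3 = -4.00
cos(146deg) = -0.8290, sin(146deg) = 0.5592
v'_1 = v1*cos(theta) - v2*sin(theta) = -4*(-0.8290) - 4*0.5592 = 1.08
v'_2 = v1*sin(theta) + v2*cos(theta) = -4*0.5592 + 4*(-0.8290) = -5.55
v' = 1.08*e1 - 5.55*e2 - 4.00*e3


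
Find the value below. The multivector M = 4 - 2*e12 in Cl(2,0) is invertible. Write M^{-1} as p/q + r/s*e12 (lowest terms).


M = 4 - 2*e12, where e12^2 = -1.
Since M commutes with its reverse ~M = a - b*e12, M * ~M = a^2 - b^2*e12^2 = a^2 + b^2.
So M^{-1} = ~M / (a^2 + b^2) = (a - b*e12)/(a^2 + b^2).
a^2 + b^2 = 16 + 4 = 20
Scalar part = 4/20 = 1/5
Bivector coeff = 2/20 = 1/10
M^{-1} = 1/5 + 1/10*e12


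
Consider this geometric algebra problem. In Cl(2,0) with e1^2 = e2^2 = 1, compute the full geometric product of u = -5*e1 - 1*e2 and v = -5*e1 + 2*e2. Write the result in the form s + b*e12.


Expand: (-5*e1 - 1*e2)(-5*e1 + 2*e2)
= (-5)*(-5)*e1e1 + (-5)*2*e1e2 + (-1)*(-5)*e2e1 + (-1)*2*e2e2
Using e1^2 = e2^2 = 1, e2e1 = -e1e2:
Scalar part s = (-5)*(-5) + (-1)*2 = 25 + (-2) = 23
Bivector part b = (-5)*2 - (-1)*(-5) = -10 - 5 = -15
uv = 23 - 15*e12


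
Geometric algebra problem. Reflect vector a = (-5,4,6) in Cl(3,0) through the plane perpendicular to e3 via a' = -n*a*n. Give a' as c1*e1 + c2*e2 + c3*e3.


Reflection formula: a' = -n*a*n, with n = e3 (unit vector, n^2 = 1).
For reflection through hyperplane perp to e3:
The component along e3 flips sign, others stay.
a = (-5, 4, 6)
a' = (-5, 4, -6)
a' = -5*e1 + 4*e2 - 6*e3
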